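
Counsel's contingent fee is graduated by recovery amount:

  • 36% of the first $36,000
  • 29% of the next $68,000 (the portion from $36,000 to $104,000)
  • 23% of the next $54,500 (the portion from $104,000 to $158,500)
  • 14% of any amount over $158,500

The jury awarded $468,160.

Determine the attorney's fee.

First $36,000 at 36% = $12,960.00
Next $68,000 at 29% = $19,720.00
Next $54,500 at 23% = $12,535.00
Remaining $309,660 at 14% = $43,352.40
Fee: $12,960.00 + $19,720.00 + $12,535.00 + $43,352.40 = $88,567.40

$88,567.40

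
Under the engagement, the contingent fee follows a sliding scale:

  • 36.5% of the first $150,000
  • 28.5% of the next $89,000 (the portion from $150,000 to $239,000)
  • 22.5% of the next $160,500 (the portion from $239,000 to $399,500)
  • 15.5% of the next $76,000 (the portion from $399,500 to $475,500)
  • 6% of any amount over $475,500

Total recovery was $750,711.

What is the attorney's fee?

$144,520.16

First $150,000 at 36.5% = $54,750.00
Next $89,000 at 28.5% = $25,365.00
Next $160,500 at 22.5% = $36,112.50
Next $76,000 at 15.5% = $11,780.00
Remaining $275,211 at 6% = $16,512.66
Fee: $54,750.00 + $25,365.00 + $36,112.50 + $11,780.00 + $16,512.66 = $144,520.16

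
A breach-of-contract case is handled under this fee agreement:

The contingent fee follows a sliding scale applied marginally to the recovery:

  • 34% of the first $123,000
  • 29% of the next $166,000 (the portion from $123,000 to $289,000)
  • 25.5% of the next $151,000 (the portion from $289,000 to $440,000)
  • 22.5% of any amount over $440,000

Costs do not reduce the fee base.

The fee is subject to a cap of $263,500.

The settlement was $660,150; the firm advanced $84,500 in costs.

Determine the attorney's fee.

$177,998.75

Fee base is the gross recovery, $660,150; costs are reimbursed separately.
First $123,000 at 34% = $41,820.00
Next $166,000 at 29% = $48,140.00
Next $151,000 at 25.5% = $38,505.00
Remaining $220,150 at 22.5% = $49,533.75
Fee: $41,820.00 + $48,140.00 + $38,505.00 + $49,533.75 = $177,998.75
$177,998.75 is under the $263,500 cap.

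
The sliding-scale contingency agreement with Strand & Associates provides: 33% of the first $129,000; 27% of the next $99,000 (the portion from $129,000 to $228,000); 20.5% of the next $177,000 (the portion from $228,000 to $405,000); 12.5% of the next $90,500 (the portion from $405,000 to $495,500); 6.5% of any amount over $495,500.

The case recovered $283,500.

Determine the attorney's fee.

$80,677.50

First $129,000 at 33% = $42,570.00
Next $99,000 at 27% = $26,730.00
Remaining $55,500 at 20.5% = $11,377.50
Fee: $42,570.00 + $26,730.00 + $11,377.50 = $80,677.50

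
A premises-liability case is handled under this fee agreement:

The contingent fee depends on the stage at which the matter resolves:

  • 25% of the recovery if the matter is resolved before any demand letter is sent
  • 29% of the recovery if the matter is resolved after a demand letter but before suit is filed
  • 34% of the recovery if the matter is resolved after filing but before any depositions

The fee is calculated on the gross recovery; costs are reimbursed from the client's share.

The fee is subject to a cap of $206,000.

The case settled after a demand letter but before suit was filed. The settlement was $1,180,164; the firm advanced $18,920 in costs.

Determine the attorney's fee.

Fee base is the gross recovery, $1,180,164; costs are reimbursed separately.
The matter settled after a demand letter but before suit was filed, so the 29% rate applies.
$1,180,164 × 29% = $342,247.56
$342,247.56 exceeds the $206,000 cap, so the fee is capped at $206,000.00.

$206,000.00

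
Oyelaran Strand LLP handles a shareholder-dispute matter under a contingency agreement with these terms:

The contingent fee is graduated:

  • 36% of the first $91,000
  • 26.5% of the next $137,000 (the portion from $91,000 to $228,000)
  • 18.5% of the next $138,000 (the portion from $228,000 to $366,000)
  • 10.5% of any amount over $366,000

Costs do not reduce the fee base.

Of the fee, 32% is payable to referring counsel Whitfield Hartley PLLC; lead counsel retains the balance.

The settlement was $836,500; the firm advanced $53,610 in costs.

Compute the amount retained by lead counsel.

$97,918.30

Fee base is the gross recovery, $836,500; costs are reimbursed separately.
First $91,000 at 36% = $32,760.00
Next $137,000 at 26.5% = $36,305.00
Next $138,000 at 18.5% = $25,530.00
Remaining $470,500 at 10.5% = $49,402.50
Fee: $32,760.00 + $36,305.00 + $25,530.00 + $49,402.50 = $143,997.50
Referral share: 32% of $143,997.50 = $46,079.20; lead counsel retains $143,997.50 − $46,079.20 = $97,918.30.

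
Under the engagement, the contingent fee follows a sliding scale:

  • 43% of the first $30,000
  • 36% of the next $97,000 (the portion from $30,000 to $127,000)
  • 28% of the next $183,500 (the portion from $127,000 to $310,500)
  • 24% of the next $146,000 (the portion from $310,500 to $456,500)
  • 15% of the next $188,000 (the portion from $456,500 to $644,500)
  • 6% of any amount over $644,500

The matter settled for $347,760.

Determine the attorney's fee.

$108,142.40

First $30,000 at 43% = $12,900.00
Next $97,000 at 36% = $34,920.00
Next $183,500 at 28% = $51,380.00
Remaining $37,260 at 24% = $8,942.40
Fee: $12,900.00 + $34,920.00 + $51,380.00 + $8,942.40 = $108,142.40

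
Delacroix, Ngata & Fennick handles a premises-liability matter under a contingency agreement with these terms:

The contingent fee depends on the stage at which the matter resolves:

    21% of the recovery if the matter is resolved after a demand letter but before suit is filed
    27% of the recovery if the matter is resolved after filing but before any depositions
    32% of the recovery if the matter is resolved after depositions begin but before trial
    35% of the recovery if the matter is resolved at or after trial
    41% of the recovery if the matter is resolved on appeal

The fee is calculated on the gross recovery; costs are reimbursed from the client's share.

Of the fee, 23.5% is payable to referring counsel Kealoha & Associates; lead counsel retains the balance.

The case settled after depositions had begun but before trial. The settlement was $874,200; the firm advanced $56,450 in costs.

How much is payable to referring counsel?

Fee base is the gross recovery, $874,200; costs are reimbursed separately.
The matter settled after depositions had begun but before trial, so the 32% rate applies.
$874,200 × 32% = $279,744.00
Referral share: 23.5% of $279,744.00 = $65,739.84; lead counsel retains $279,744.00 − $65,739.84 = $214,004.16.

$65,739.84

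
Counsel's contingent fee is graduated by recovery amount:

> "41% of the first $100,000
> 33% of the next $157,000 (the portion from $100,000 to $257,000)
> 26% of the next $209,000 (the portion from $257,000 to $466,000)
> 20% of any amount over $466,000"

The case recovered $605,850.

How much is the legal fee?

First $100,000 at 41% = $41,000.00
Next $157,000 at 33% = $51,810.00
Next $209,000 at 26% = $54,340.00
Remaining $139,850 at 20% = $27,970.00
Fee: $41,000.00 + $51,810.00 + $54,340.00 + $27,970.00 = $175,120.00

$175,120.00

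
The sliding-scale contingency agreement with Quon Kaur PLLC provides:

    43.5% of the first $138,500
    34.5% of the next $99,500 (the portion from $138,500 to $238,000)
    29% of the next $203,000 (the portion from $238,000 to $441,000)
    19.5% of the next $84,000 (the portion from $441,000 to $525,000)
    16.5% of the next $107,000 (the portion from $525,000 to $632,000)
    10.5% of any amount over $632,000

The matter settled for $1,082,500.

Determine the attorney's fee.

$234,782.50

First $138,500 at 43.5% = $60,247.50
Next $99,500 at 34.5% = $34,327.50
Next $203,000 at 29% = $58,870.00
Next $84,000 at 19.5% = $16,380.00
Next $107,000 at 16.5% = $17,655.00
Remaining $450,500 at 10.5% = $47,302.50
Fee: $60,247.50 + $34,327.50 + $58,870.00 + $16,380.00 + $17,655.00 + $47,302.50 = $234,782.50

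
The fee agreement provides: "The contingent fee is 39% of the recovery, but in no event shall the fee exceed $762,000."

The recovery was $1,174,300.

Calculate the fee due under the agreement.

39% of $1,174,300 = $457,977.00
That is under the $762,000 cap.

$457,977.00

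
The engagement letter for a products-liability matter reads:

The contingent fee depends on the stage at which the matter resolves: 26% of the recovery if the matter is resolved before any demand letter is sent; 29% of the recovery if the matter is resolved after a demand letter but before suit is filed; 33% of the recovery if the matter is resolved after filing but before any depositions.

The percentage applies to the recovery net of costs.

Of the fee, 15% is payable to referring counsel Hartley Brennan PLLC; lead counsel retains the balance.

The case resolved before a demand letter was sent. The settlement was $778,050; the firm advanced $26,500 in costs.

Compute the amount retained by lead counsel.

$166,092.55

Fee base (net of costs): $778,050 − $26,500 = $751,550
The matter resolved before a demand letter was sent, so the 26% rate applies.
$751,550 × 26% = $195,403.00
Referral share: 15% of $195,403.00 = $29,310.45; lead counsel retains $195,403.00 − $29,310.45 = $166,092.55.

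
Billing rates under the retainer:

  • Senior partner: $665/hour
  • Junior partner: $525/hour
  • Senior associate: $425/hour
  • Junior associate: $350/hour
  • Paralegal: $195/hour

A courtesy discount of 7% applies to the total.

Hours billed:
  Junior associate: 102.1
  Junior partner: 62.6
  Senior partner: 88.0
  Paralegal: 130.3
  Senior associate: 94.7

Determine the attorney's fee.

$179,281.68

Senior partner: 88.0 × $665 = $58,520.00
Junior partner: 62.6 × $525 = $32,865.00
Senior associate: 94.7 × $425 = $40,247.50
Junior associate: 102.1 × $350 = $35,735.00
Paralegal: 130.3 × $195 = $25,408.50
Subtotal: $192,776.00
Less 7% discount: −$13,494.32
Total: $192,776.00 − $13,494.32 = $179,281.68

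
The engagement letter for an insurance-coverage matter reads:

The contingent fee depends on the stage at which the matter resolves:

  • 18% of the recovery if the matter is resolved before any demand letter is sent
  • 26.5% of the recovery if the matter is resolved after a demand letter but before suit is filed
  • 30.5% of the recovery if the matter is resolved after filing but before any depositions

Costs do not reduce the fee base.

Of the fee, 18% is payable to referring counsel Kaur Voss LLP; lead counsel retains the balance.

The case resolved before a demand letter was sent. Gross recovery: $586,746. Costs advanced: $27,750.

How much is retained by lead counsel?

Fee base is the gross recovery, $586,746; costs are reimbursed separately.
The matter resolved before a demand letter was sent, so the 18% rate applies.
$586,746 × 18% = $105,614.28
Referral share: 18% of $105,614.28 = $19,010.57; lead counsel retains $105,614.28 − $19,010.57 = $86,603.71.

$86,603.71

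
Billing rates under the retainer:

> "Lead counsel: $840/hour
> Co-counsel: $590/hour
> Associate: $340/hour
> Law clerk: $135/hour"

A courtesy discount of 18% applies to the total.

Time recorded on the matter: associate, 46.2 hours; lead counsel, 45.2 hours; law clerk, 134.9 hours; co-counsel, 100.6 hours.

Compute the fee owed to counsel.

Lead counsel: 45.2 × $840 = $37,968.00
Co-counsel: 100.6 × $590 = $59,354.00
Associate: 46.2 × $340 = $15,708.00
Law clerk: 134.9 × $135 = $18,211.50
Subtotal: $131,241.50
Less 18% discount: −$23,623.47
Total: $131,241.50 − $23,623.47 = $107,618.03

$107,618.03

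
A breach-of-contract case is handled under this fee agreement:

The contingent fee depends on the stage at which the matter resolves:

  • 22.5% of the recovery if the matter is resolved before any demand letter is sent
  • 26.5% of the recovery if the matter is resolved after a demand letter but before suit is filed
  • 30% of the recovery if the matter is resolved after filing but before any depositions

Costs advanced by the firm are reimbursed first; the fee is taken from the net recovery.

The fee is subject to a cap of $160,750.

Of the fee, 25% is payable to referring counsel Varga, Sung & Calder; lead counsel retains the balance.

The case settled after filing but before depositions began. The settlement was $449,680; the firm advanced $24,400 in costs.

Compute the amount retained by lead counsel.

$95,688.00

Fee base (net of costs): $449,680 − $24,400 = $425,280
The matter settled after filing but before depositions began, so the 30% rate applies.
$425,280 × 30% = $127,584.00
$127,584.00 is under the $160,750 cap.
Referral share: 25% of $127,584.00 = $31,896.00; lead counsel retains $127,584.00 − $31,896.00 = $95,688.00.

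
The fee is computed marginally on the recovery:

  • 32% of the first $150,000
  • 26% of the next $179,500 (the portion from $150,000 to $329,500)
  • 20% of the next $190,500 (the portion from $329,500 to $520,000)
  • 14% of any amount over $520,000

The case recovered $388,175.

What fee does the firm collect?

$106,405.00

First $150,000 at 32% = $48,000.00
Next $179,500 at 26% = $46,670.00
Remaining $58,675 at 20% = $11,735.00
Fee: $48,000.00 + $46,670.00 + $11,735.00 = $106,405.00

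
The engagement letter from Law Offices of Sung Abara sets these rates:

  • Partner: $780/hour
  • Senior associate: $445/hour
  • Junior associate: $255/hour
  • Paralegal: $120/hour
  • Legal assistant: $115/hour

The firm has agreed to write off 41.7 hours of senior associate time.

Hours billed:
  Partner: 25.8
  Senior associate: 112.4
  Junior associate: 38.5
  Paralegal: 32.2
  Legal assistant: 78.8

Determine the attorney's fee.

$74,329.00

Partner: 25.8 × $780 = $20,124.00
Senior associate: 112.4 × $445 = $50,018.00
Junior associate: 38.5 × $255 = $9,817.50
Paralegal: 32.2 × $120 = $3,864.00
Legal assistant: 78.8 × $115 = $9,062.00
Subtotal: $92,885.50
Write-off: 41.7 × $445 = $18,556.50
Total: $92,885.50 − $18,556.50 = $74,329.00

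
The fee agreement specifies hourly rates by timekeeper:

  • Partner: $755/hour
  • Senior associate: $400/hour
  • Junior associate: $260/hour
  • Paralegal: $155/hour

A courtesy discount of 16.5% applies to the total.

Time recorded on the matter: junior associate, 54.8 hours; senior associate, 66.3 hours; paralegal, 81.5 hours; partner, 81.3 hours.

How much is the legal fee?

Partner: 81.3 × $755 = $61,381.50
Senior associate: 66.3 × $400 = $26,520.00
Junior associate: 54.8 × $260 = $14,248.00
Paralegal: 81.5 × $155 = $12,632.50
Subtotal: $114,782.00
Less 16.5% discount: −$18,939.03
Total: $114,782.00 − $18,939.03 = $95,842.97

$95,842.97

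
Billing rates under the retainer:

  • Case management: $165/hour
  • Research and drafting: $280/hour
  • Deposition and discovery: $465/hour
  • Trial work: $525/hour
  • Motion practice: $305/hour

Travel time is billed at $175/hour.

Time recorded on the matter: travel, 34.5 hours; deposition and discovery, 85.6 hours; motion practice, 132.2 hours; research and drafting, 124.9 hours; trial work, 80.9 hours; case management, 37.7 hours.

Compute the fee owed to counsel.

$169,827.50

Case management: 37.7 × $165 = $6,220.50
Research and drafting: 124.9 × $280 = $34,972.00
Deposition and discovery: 85.6 × $465 = $39,804.00
Trial work: 80.9 × $525 = $42,472.50
Motion practice: 132.2 × $305 = $40,321.00
Subtotal: $6,220.50 + $34,972.00 + $39,804.00 + $42,472.50 + $40,321.00 = $163,790.00
Travel: 34.5 × $175 = $6,037.50
Total: $163,790.00 + $6,037.50 = $169,827.50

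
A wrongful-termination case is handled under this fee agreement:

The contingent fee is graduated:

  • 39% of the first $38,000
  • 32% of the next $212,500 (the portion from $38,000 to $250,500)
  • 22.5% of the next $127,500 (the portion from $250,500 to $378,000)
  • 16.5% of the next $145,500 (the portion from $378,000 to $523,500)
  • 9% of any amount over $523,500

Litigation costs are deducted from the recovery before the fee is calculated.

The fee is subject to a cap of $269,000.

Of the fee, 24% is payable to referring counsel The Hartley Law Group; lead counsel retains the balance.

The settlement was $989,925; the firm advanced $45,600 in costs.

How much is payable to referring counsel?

Fee base (net of costs): $989,925 − $45,600 = $944,325
First $38,000 at 39% = $14,820.00
Next $212,500 at 32% = $68,000.00
Next $127,500 at 22.5% = $28,687.50
Next $145,500 at 16.5% = $24,007.50
Remaining $420,825 at 9% = $37,874.25
Fee: $14,820.00 + $68,000.00 + $28,687.50 + $24,007.50 + $37,874.25 = $173,389.25
$173,389.25 is under the $269,000 cap.
Referral share: 24% of $173,389.25 = $41,613.42; lead counsel retains $173,389.25 − $41,613.42 = $131,775.83.

$41,613.42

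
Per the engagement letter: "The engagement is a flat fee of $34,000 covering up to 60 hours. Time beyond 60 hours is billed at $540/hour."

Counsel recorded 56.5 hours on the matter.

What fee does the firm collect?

$34,000.00

56.5 hours is within the 60-hour scope; only the flat fee applies.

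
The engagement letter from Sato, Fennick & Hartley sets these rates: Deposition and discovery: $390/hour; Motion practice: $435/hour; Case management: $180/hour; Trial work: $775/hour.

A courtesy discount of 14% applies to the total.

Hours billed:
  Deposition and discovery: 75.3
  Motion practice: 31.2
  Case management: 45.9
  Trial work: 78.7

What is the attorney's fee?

Deposition and discovery: 75.3 × $390 = $29,367.00
Motion practice: 31.2 × $435 = $13,572.00
Case management: 45.9 × $180 = $8,262.00
Trial work: 78.7 × $775 = $60,992.50
Subtotal: $112,193.50
Less 14% discount: −$15,707.09
Total: $112,193.50 − $15,707.09 = $96,486.41

$96,486.41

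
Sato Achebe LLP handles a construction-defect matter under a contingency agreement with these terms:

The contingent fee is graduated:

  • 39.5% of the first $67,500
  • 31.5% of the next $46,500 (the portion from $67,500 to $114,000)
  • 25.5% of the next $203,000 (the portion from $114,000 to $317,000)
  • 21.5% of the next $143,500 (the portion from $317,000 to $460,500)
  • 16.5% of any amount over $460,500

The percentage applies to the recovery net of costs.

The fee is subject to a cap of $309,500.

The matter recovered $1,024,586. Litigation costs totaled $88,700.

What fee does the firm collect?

$202,366.19

Fee base (net of costs): $1,024,586 − $88,700 = $935,886
First $67,500 at 39.5% = $26,662.50
Next $46,500 at 31.5% = $14,647.50
Next $203,000 at 25.5% = $51,765.00
Next $143,500 at 21.5% = $30,852.50
Remaining $475,386 at 16.5% = $78,438.69
Fee: $26,662.50 + $14,647.50 + $51,765.00 + $30,852.50 + $78,438.69 = $202,366.19
$202,366.19 is under the $309,500 cap.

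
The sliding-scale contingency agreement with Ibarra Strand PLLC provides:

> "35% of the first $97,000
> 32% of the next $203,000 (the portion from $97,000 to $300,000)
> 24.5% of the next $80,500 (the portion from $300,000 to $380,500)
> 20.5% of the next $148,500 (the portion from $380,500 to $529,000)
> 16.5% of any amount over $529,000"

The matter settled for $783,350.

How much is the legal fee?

First $97,000 at 35% = $33,950.00
Next $203,000 at 32% = $64,960.00
Next $80,500 at 24.5% = $19,722.50
Next $148,500 at 20.5% = $30,442.50
Remaining $254,350 at 16.5% = $41,967.75
Fee: $33,950.00 + $64,960.00 + $19,722.50 + $30,442.50 + $41,967.75 = $191,042.75

$191,042.75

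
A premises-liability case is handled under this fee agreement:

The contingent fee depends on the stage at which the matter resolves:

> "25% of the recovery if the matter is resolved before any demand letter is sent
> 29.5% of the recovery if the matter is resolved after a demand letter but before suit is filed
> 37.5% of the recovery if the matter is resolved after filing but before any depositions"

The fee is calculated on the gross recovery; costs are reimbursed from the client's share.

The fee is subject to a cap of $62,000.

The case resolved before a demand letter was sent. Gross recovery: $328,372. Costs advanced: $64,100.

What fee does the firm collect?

$62,000.00

Fee base is the gross recovery, $328,372; costs are reimbursed separately.
The matter resolved before a demand letter was sent, so the 25% rate applies.
$328,372 × 25% = $82,093.00
$82,093.00 exceeds the $62,000 cap, so the fee is capped at $62,000.00.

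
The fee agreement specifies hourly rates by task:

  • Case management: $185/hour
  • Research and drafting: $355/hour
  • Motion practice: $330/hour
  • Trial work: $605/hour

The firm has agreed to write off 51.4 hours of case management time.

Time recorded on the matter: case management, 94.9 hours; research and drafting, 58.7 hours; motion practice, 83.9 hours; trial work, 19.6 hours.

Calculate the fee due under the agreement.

Case management: 94.9 × $185 = $17,556.50
Research and drafting: 58.7 × $355 = $20,838.50
Motion practice: 83.9 × $330 = $27,687.00
Trial work: 19.6 × $605 = $11,858.00
Subtotal: $77,940.00
Write-off: 51.4 × $185 = $9,509.00
Total: $77,940.00 − $9,509.00 = $68,431.00

$68,431.00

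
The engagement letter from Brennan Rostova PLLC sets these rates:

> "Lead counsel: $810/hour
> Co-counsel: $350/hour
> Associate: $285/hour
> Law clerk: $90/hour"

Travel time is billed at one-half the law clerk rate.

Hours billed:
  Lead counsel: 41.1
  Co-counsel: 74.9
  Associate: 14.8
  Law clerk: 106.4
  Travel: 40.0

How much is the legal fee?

$75,100.00

Lead counsel: 41.1 × $810 = $33,291.00
Co-counsel: 74.9 × $350 = $26,215.00
Associate: 14.8 × $285 = $4,218.00
Law clerk: 106.4 × $90 = $9,576.00
Subtotal: $33,291.00 + $26,215.00 + $4,218.00 + $9,576.00 = $73,300.00
Travel: 40.0 × ($90 ÷ 2) = 40.0 × $45.00 = $1,800.00
Total: $73,300.00 + $1,800.00 = $75,100.00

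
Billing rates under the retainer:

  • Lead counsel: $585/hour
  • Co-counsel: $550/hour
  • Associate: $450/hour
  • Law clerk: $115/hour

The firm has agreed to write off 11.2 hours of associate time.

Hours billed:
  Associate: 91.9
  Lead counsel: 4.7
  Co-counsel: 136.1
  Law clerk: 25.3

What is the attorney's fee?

Lead counsel: 4.7 × $585 = $2,749.50
Co-counsel: 136.1 × $550 = $74,855.00
Associate: 91.9 × $450 = $41,355.00
Law clerk: 25.3 × $115 = $2,909.50
Subtotal: $121,869.00
Write-off: 11.2 × $450 = $5,040.00
Total: $121,869.00 − $5,040.00 = $116,829.00

$116,829.00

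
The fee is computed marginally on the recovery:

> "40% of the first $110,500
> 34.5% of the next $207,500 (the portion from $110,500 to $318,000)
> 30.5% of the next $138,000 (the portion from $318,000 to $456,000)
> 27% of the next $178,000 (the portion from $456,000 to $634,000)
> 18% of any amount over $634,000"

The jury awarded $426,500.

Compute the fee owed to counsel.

First $110,500 at 40% = $44,200.00
Next $207,500 at 34.5% = $71,587.50
Remaining $108,500 at 30.5% = $33,092.50
Fee: $44,200.00 + $71,587.50 + $33,092.50 = $148,880.00

$148,880.00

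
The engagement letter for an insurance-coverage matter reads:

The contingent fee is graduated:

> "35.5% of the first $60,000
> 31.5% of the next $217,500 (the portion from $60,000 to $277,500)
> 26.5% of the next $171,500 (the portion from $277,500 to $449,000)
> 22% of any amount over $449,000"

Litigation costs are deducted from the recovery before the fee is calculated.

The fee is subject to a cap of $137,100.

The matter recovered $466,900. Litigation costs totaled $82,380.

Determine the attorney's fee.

Fee base (net of costs): $466,900 − $82,380 = $384,520
First $60,000 at 35.5% = $21,300.00
Next $217,500 at 31.5% = $68,512.50
Remaining $107,020 at 26.5% = $28,360.30
Fee: $21,300.00 + $68,512.50 + $28,360.30 = $118,172.80
$118,172.80 is under the $137,100 cap.

$118,172.80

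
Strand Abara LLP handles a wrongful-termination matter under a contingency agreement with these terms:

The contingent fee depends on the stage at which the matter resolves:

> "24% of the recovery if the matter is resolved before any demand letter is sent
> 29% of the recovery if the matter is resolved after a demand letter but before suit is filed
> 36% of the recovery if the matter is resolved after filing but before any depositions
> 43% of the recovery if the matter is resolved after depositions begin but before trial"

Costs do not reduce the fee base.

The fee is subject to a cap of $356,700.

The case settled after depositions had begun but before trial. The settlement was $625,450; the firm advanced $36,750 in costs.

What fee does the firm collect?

$268,943.50

Fee base is the gross recovery, $625,450; costs are reimbursed separately.
The matter settled after depositions had begun but before trial, so the 43% rate applies.
$625,450 × 43% = $268,943.50
$268,943.50 is under the $356,700 cap.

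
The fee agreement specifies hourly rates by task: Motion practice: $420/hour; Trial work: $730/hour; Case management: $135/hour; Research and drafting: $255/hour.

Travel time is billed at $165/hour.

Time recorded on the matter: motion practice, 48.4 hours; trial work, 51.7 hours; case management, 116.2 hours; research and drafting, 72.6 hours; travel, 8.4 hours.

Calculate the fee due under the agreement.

$93,655.00

Motion practice: 48.4 × $420 = $20,328.00
Trial work: 51.7 × $730 = $37,741.00
Case management: 116.2 × $135 = $15,687.00
Research and drafting: 72.6 × $255 = $18,513.00
Subtotal: $20,328.00 + $37,741.00 + $15,687.00 + $18,513.00 = $92,269.00
Travel: 8.4 × $165 = $1,386.00
Total: $92,269.00 + $1,386.00 = $93,655.00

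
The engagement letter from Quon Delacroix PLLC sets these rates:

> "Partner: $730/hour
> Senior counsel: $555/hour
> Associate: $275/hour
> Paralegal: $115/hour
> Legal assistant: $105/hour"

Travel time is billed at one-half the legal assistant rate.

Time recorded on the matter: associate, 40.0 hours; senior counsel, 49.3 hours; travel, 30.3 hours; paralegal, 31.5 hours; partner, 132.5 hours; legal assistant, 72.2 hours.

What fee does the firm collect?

Partner: 132.5 × $730 = $96,725.00
Senior counsel: 49.3 × $555 = $27,361.50
Associate: 40.0 × $275 = $11,000.00
Paralegal: 31.5 × $115 = $3,622.50
Legal assistant: 72.2 × $105 = $7,581.00
Subtotal: $96,725.00 + $27,361.50 + $11,000.00 + $3,622.50 + $7,581.00 = $146,290.00
Travel: 30.3 × ($105 ÷ 2) = 30.3 × $52.50 = $1,590.75
Total: $146,290.00 + $1,590.75 = $147,880.75

$147,880.75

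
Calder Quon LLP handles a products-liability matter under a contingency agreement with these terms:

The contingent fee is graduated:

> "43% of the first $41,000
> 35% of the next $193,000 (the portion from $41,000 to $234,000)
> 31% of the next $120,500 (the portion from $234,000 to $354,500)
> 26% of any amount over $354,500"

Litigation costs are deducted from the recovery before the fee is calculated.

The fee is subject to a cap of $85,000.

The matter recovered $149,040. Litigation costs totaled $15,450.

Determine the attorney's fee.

$50,036.50

Fee base (net of costs): $149,040 − $15,450 = $133,590
First $41,000 at 43% = $17,630.00
Remaining $92,590 at 35% = $32,406.50
Fee: $17,630.00 + $32,406.50 = $50,036.50
$50,036.50 is under the $85,000 cap.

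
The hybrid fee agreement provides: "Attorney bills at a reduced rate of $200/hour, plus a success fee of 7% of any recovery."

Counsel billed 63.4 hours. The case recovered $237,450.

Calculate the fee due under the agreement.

$29,301.50

Hourly: 63.4 × $200 = $12,680.00
Success fee: 7% of $237,450 = $16,621.50
Total: $12,680.00 + $16,621.50 = $29,301.50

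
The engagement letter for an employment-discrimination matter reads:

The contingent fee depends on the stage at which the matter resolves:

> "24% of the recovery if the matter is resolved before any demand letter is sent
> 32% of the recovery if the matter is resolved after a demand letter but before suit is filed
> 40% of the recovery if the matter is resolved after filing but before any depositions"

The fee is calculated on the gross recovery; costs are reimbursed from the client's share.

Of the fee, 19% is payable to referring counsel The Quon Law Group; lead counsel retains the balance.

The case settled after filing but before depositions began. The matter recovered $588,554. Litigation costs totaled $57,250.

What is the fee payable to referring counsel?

$44,730.10

Fee base is the gross recovery, $588,554; costs are reimbursed separately.
The matter settled after filing but before depositions began, so the 40% rate applies.
$588,554 × 40% = $235,421.60
Referral share: 19% of $235,421.60 = $44,730.10; lead counsel retains $235,421.60 − $44,730.10 = $190,691.50.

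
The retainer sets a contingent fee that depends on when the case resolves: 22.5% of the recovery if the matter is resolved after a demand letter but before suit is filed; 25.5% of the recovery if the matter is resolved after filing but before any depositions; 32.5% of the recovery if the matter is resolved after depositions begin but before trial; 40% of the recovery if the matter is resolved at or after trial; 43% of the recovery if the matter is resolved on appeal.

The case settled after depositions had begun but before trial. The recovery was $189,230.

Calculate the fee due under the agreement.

The matter settled after depositions had begun but before trial, so the 32.5% rate applies.
$189,230 × 32.5% = $61,499.75

$61,499.75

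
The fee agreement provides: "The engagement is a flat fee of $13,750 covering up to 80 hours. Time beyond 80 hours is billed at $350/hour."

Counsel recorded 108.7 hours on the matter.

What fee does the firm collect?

$23,795.00

Flat fee: $13,750.00
Excess hours: 108.7 − 80 = 28.7
Overrun: 28.7 × $350 = $10,045.00
Total: $13,750.00 + $10,045.00 = $23,795.00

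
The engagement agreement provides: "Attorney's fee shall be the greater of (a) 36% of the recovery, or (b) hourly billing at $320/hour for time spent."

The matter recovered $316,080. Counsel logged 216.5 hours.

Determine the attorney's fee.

$113,788.80

(a) 36% of $316,080 = $113,788.80
(b) 216.5 × $320 = $69,280.00
The greater is (a): $113,788.80.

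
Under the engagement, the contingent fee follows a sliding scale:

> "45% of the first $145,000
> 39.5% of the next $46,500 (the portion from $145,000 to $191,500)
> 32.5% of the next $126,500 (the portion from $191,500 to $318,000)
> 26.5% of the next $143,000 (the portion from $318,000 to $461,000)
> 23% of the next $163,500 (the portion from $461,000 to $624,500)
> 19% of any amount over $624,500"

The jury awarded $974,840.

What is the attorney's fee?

First $145,000 at 45% = $65,250.00
Next $46,500 at 39.5% = $18,367.50
Next $126,500 at 32.5% = $41,112.50
Next $143,000 at 26.5% = $37,895.00
Next $163,500 at 23% = $37,605.00
Remaining $350,340 at 19% = $66,564.60
Fee: $65,250.00 + $18,367.50 + $41,112.50 + $37,895.00 + $37,605.00 + $66,564.60 = $266,794.60

$266,794.60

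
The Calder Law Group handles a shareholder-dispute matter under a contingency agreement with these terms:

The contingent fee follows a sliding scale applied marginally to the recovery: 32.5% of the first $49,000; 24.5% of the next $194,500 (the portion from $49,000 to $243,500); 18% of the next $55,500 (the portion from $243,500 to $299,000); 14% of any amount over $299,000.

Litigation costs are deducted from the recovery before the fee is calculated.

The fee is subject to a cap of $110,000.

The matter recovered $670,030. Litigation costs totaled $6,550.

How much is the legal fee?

$110,000.00

Fee base (net of costs): $670,030 − $6,550 = $663,480
First $49,000 at 32.5% = $15,925.00
Next $194,500 at 24.5% = $47,652.50
Next $55,500 at 18% = $9,990.00
Remaining $364,480 at 14% = $51,027.20
Fee: $15,925.00 + $47,652.50 + $9,990.00 + $51,027.20 = $124,594.70
$124,594.70 exceeds the $110,000 cap, so the fee is capped at $110,000.00.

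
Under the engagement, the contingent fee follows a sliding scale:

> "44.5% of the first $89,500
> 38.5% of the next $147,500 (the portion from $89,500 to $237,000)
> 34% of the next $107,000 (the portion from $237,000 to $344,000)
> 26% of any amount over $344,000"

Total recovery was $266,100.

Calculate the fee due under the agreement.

First $89,500 at 44.5% = $39,827.50
Next $147,500 at 38.5% = $56,787.50
Remaining $29,100 at 34% = $9,894.00
Fee: $39,827.50 + $56,787.50 + $9,894.00 = $106,509.00

$106,509.00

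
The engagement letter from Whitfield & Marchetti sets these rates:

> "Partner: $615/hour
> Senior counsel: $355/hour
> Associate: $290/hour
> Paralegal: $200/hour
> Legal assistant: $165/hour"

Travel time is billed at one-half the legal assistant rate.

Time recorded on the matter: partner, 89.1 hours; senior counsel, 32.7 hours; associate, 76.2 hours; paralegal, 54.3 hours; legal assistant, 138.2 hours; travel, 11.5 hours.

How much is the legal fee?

$123,114.75

Partner: 89.1 × $615 = $54,796.50
Senior counsel: 32.7 × $355 = $11,608.50
Associate: 76.2 × $290 = $22,098.00
Paralegal: 54.3 × $200 = $10,860.00
Legal assistant: 138.2 × $165 = $22,803.00
Subtotal: $54,796.50 + $11,608.50 + $22,098.00 + $10,860.00 + $22,803.00 = $122,166.00
Travel: 11.5 × ($165 ÷ 2) = 11.5 × $82.50 = $948.75
Total: $122,166.00 + $948.75 = $123,114.75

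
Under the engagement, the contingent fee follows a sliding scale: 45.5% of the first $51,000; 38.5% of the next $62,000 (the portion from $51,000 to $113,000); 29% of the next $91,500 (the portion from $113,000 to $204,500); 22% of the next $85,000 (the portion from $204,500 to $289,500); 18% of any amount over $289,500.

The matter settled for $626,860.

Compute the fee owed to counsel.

$153,034.80

First $51,000 at 45.5% = $23,205.00
Next $62,000 at 38.5% = $23,870.00
Next $91,500 at 29% = $26,535.00
Next $85,000 at 22% = $18,700.00
Remaining $337,360 at 18% = $60,724.80
Fee: $23,205.00 + $23,870.00 + $26,535.00 + $18,700.00 + $60,724.80 = $153,034.80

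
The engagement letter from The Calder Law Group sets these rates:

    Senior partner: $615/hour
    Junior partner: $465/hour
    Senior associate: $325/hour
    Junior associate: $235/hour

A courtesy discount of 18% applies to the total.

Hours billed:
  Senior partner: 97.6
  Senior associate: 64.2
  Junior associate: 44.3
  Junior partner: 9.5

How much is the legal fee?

$78,487.94

Senior partner: 97.6 × $615 = $60,024.00
Junior partner: 9.5 × $465 = $4,417.50
Senior associate: 64.2 × $325 = $20,865.00
Junior associate: 44.3 × $235 = $10,410.50
Subtotal: $95,717.00
Less 18% discount: −$17,229.06
Total: $95,717.00 − $17,229.06 = $78,487.94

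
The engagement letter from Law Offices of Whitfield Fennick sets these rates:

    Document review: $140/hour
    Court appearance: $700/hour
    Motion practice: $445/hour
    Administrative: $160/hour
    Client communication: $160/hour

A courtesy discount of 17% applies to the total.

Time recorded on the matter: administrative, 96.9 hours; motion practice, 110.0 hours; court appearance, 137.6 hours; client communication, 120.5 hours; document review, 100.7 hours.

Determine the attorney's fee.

Document review: 100.7 × $140 = $14,098.00
Court appearance: 137.6 × $700 = $96,320.00
Motion practice: 110.0 × $445 = $48,950.00
Administrative: 96.9 × $160 = $15,504.00
Client communication: 120.5 × $160 = $19,280.00
Subtotal: $194,152.00
Less 17% discount: −$33,005.84
Total: $194,152.00 − $33,005.84 = $161,146.16

$161,146.16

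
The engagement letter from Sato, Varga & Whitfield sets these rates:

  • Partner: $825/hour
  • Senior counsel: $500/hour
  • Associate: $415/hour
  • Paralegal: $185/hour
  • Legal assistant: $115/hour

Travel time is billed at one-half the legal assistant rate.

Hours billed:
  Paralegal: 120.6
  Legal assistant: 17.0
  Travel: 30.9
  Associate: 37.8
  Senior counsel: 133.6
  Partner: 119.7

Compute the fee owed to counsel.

Partner: 119.7 × $825 = $98,752.50
Senior counsel: 133.6 × $500 = $66,800.00
Associate: 37.8 × $415 = $15,687.00
Paralegal: 120.6 × $185 = $22,311.00
Legal assistant: 17.0 × $115 = $1,955.00
Subtotal: $98,752.50 + $66,800.00 + $15,687.00 + $22,311.00 + $1,955.00 = $205,505.50
Travel: 30.9 × ($115 ÷ 2) = 30.9 × $57.50 = $1,776.75
Total: $205,505.50 + $1,776.75 = $207,282.25

$207,282.25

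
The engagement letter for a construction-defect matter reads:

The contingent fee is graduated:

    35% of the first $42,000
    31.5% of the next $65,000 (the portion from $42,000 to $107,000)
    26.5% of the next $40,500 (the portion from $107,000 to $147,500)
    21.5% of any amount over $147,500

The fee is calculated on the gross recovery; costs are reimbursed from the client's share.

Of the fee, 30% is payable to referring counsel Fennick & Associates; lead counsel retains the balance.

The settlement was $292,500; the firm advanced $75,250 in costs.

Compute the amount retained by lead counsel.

Fee base is the gross recovery, $292,500; costs are reimbursed separately.
First $42,000 at 35% = $14,700.00
Next $65,000 at 31.5% = $20,475.00
Next $40,500 at 26.5% = $10,732.50
Remaining $145,000 at 21.5% = $31,175.00
Fee: $14,700.00 + $20,475.00 + $10,732.50 + $31,175.00 = $77,082.50
Referral share: 30% of $77,082.50 = $23,124.75; lead counsel retains $77,082.50 − $23,124.75 = $53,957.75.

$53,957.75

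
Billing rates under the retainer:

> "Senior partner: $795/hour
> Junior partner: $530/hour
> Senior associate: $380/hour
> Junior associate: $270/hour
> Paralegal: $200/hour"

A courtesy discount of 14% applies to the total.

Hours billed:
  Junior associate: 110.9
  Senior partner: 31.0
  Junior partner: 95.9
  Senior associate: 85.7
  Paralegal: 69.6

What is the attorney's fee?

Senior partner: 31.0 × $795 = $24,645.00
Junior partner: 95.9 × $530 = $50,827.00
Senior associate: 85.7 × $380 = $32,566.00
Junior associate: 110.9 × $270 = $29,943.00
Paralegal: 69.6 × $200 = $13,920.00
Subtotal: $151,901.00
Less 14% discount: −$21,266.14
Total: $151,901.00 − $21,266.14 = $130,634.86

$130,634.86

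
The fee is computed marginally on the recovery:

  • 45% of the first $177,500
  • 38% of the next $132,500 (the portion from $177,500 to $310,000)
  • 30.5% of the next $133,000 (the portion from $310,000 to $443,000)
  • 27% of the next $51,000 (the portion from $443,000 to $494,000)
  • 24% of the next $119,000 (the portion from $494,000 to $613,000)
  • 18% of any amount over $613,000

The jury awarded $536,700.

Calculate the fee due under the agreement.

First $177,500 at 45% = $79,875.00
Next $132,500 at 38% = $50,350.00
Next $133,000 at 30.5% = $40,565.00
Next $51,000 at 27% = $13,770.00
Remaining $42,700 at 24% = $10,248.00
Fee: $79,875.00 + $50,350.00 + $40,565.00 + $13,770.00 + $10,248.00 = $194,808.00

$194,808.00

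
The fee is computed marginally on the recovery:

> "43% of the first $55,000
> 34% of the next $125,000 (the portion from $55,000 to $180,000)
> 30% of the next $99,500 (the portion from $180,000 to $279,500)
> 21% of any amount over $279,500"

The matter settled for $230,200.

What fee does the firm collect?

$81,210.00

First $55,000 at 43% = $23,650.00
Next $125,000 at 34% = $42,500.00
Remaining $50,200 at 30% = $15,060.00
Fee: $23,650.00 + $42,500.00 + $15,060.00 = $81,210.00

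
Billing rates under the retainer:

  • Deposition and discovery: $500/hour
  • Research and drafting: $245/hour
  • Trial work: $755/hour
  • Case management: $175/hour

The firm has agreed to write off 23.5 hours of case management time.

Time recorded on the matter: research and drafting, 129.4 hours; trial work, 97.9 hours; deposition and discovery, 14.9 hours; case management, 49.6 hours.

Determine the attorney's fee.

$117,635.00

Deposition and discovery: 14.9 × $500 = $7,450.00
Research and drafting: 129.4 × $245 = $31,703.00
Trial work: 97.9 × $755 = $73,914.50
Case management: 49.6 × $175 = $8,680.00
Subtotal: $121,747.50
Write-off: 23.5 × $175 = $4,112.50
Total: $121,747.50 − $4,112.50 = $117,635.00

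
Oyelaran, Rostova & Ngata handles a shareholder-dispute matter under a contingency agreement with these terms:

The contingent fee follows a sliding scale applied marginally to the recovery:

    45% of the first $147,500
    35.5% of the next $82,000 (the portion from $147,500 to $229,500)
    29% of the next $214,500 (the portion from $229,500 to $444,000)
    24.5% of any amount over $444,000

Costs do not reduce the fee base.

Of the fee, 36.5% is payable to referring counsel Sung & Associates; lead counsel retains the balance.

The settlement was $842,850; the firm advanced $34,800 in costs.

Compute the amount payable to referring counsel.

Fee base is the gross recovery, $842,850; costs are reimbursed separately.
First $147,500 at 45% = $66,375.00
Next $82,000 at 35.5% = $29,110.00
Next $214,500 at 29% = $62,205.00
Remaining $398,850 at 24.5% = $97,718.25
Fee: $66,375.00 + $29,110.00 + $62,205.00 + $97,718.25 = $255,408.25
Referral share: 36.5% of $255,408.25 = $93,224.01; lead counsel retains $255,408.25 − $93,224.01 = $162,184.24.

$93,224.01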